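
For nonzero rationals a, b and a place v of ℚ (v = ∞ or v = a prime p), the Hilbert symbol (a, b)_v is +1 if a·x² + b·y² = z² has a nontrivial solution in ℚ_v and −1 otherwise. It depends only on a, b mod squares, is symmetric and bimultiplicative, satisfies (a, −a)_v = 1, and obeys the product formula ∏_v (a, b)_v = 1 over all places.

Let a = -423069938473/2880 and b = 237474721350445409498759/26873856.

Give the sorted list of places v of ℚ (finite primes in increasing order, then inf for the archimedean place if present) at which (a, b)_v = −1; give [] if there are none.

Mod squares: a ≡ -482885, b ≡ 119. Check v ∈ {∞, 2, 3, 5, 7, 13, 17, 19, 23}.
v=3: a=3^-2·(≡1), b=3^-8·(≡2) mod 3; (1|3)=+1, (2|3)=-1; (−1)^{-2·-8·1}·(+1)^-8·(-1)^-2 = +1.
v=7: a=7^2·(≡5), b=7^3·(≡6) mod 7; (5|7)=-1, (6|7)=-1; (−1)^{2·3·3}·(-1)^3·(-1)^2 = -1.
v=5: a=5^-1·(≡2), b=5^0·(≡4) mod 5; (2|5)=-1, (4|5)=+1; (−1)^{-1·0·2}·(-1)^0·(+1)^-1 = +1.
v=23: a=23^3·(≡2), b=23^4·(≡9) mod 23; (2|23)=+1, (9|23)=+1; (−1)^{3·4·11}·(+1)^4·(+1)^3 = +1.
v=2: v_2(a)=-6, v_2(b)=-12; units ≡ 3, 7 (mod 8); ε·ε+αω+βω = 1·1+-6·0+-12·1 ≡ 1  ⇒  (a,b)_2 = -1.
v=∞: -482885 < 0 and 119 > 0  ⇒  (a,b)_∞ = +1.
v=13: a=13^3·(≡12), b=13^6·(≡2) mod 13; (12|13)=+1, (2|13)=-1; (−1)^{3·6·6}·(+1)^6·(-1)^3 = -1.
v=19: a=19^1·(≡16), b=19^2·(≡9) mod 19; (16|19)=+1, (9|19)=+1; (−1)^{1·2·9}·(+1)^2·(+1)^1 = +1.
v=17: a=17^1·(≡8), b=17^5·(≡3) mod 17; (8|17)=+1, (3|17)=-1; (−1)^{1·5·8}·(+1)^5·(-1)^1 = -1.
|Ram(-482885, 119)| = 4, even; anisotropic at {2, 7, 13, 17}.

[2, 7, 13, 17]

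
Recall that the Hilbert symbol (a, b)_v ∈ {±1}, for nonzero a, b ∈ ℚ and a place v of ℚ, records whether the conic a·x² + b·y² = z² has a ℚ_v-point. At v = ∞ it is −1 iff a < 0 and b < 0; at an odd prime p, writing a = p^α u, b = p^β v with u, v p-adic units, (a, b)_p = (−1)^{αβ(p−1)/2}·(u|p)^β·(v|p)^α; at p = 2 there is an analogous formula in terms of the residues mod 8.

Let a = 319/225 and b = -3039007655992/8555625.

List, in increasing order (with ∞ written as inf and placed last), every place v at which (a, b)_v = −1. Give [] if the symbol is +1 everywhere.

Mod squares: a ≡ 319, b ≡ -1102. Check v ∈ {∞, 2, 3, 5, 7, 11, 13, 19, 29, 31}.
v=5: a=5^-2·(≡1), b=5^-4·(≡2) mod 5; (1|5)=+1, (2|5)=-1; (−1)^{-2·-4·2}·(+1)^-4·(-1)^-2 = +1.
v=19: a=19^0·(≡14), b=19^1·(≡15) mod 19; (14|19)=-1, (15|19)=-1; (−1)^{0·1·9}·(-1)^1·(-1)^0 = -1.
v=13: a=13^0·(≡5), b=13^-2·(≡10) mod 13; (5|13)=-1, (10|13)=+1; (−1)^{0·-2·6}·(-1)^-2·(+1)^0 = +1.
v=31: a=31^0·(≡5), b=31^2·(≡14) mod 31; (5|31)=+1, (14|31)=+1; (−1)^{0·2·15}·(+1)^2·(+1)^0 = +1.
v=3: a=3^-2·(≡1), b=3^-4·(≡2) mod 3; (1|3)=+1, (2|3)=-1; (−1)^{-2·-4·1}·(+1)^-4·(-1)^-2 = +1.
v=7: a=7^0·(≡4), b=7^2·(≡2) mod 7; (4|7)=+1, (2|7)=+1; (−1)^{0·2·3}·(+1)^2·(+1)^0 = +1.
v=11: a=11^1·(≡8), b=11^4·(≡5) mod 11; (8|11)=-1, (5|11)=+1; (−1)^{1·4·5}·(-1)^4·(+1)^1 = +1.
v=2: v_2(a)=0, v_2(b)=3; units ≡ 7, 1 (mod 8); ε·ε+αω+βω = 1·0+0·0+3·0 ≡ 0  ⇒  (a,b)_2 = +1.
v=∞: 319 > 0 and -1102 < 0  ⇒  (a,b)_∞ = +1.
v=29: a=29^1·(≡15), b=29^1·(≡24) mod 29; (15|29)=-1, (24|29)=+1; (−1)^{1·1·14}·(-1)^1·(+1)^1 = -1.
Ram(319, -1102) = {19, 29}; no ℚ_19-point on the conic.

[19, 29]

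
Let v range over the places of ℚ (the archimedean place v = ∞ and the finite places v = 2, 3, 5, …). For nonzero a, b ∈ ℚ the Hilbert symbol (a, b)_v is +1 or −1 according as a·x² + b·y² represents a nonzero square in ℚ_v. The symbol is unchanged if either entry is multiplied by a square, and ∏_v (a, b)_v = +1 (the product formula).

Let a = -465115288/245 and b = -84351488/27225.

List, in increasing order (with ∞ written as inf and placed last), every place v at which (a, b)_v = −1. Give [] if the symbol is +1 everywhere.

[2, 5, 11, 13, 23, inf]

Mod squares: a ≡ -110, b ≡ -329498. Check v ∈ {∞, 2, 3, 5, 7, 11, 13, 19, 23, 29}.
v=7: a=7^-2·(≡4), b=7^0·(≡5) mod 7; (4|7)=+1, (5|7)=-1; (−1)^{-2·0·3}·(+1)^0·(-1)^-2 = +1.
v=19: a=19^2·(≡9), b=19^1·(≡6) mod 19; (9|19)=+1, (6|19)=+1; (−1)^{2·1·9}·(+1)^1·(+1)^2 = +1.
v=29: a=29^0·(≡4), b=29^1·(≡5) mod 29; (4|29)=+1, (5|29)=+1; (−1)^{0·1·14}·(+1)^1·(+1)^0 = +1.
v=23: a=23^0·(≡11), b=23^1·(≡2) mod 23; (11|23)=-1, (2|23)=+1; (−1)^{0·1·11}·(-1)^1·(+1)^0 = -1.
v=3: a=3^0·(≡1), b=3^-2·(≡1) mod 3; (1|3)=+1, (1|3)=+1; (−1)^{0·-2·1}·(+1)^-2·(+1)^0 = +1.
v=∞: -110 < 0 and -329498 < 0  ⇒  (a,b)_∞ = -1.
v=5: a=5^-1·(≡3), b=5^-2·(≡3) mod 5; (3|5)=-1, (3|5)=-1; (−1)^{-1·-2·2}·(-1)^-2·(-1)^-1 = -1.
v=2: v_2(a)=3, v_2(b)=9; units ≡ 1, 3 (mod 8); ε·ε+αω+βω = 0·1+3·1+9·0 ≡ 1  ⇒  (a,b)_2 = -1.
v=13: a=13^0·(≡7), b=13^1·(≡12) mod 13; (7|13)=-1, (12|13)=+1; (−1)^{0·1·6}·(-1)^1·(+1)^0 = -1.
v=11: a=11^5·(≡9), b=11^-2·(≡2) mod 11; (9|11)=+1, (2|11)=-1; (−1)^{5·-2·5}·(+1)^-2·(-1)^5 = -1.
(-110, -329498 / ℚ) ramifies at {2, 5, 11, 13, 23, ∞}: a division algebra.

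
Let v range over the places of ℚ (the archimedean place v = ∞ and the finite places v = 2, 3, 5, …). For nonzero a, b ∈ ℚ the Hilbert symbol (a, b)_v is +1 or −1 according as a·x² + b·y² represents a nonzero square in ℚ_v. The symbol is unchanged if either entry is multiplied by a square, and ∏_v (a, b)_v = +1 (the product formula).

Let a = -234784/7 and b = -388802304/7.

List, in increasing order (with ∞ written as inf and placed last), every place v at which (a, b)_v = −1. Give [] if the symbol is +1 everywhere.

(a, b) ≡ (-102718, -2233) mod (ℚ^×)²; places V = {2, 3, 7, 11, 23, 29, ∞}.
(a,b)_11: α=1, u≡1; β=1, v≡6 (mod 11); (1|11)=+1, (6|11)=-1; sign (−1)^1·+1^1·-1^1 = +1.
(a,b)_7: α=-1, u≡3; β=-1, v≡5 (mod 7); (3|7)=-1, (5|7)=-1; sign (−1)^1·-1^-1·-1^-1 = -1.
(a,b)_29: α=1, u≡20; β=1, v≡2 (mod 29); (20|29)=+1, (2|29)=-1; sign (−1)^0·+1^1·-1^1 = -1.
(a,b)_23: α=1, u≡17; β=2, v≡5 (mod 23); (17|23)=-1, (5|23)=-1; sign (−1)^0·-1^2·-1^1 = -1.
(a,b)_∞: sgn(-102718)=−, sgn(-2233)=−, so -1.
(a,b)_3: α=0, u≡2; β=2, v≡2 (mod 3); (2|3)=-1, (2|3)=-1; sign (−1)^0·-1^2·-1^0 = +1.
(a,b)_2: α=5, β=8; u≡1, v≡7 (mod 8); ε(u)ε(v)=0·1, αω(v)=5·0, βω(u)=8·0; sum ≡ 0  ⇒  +1.
Ram(-102718, -2233) = {7, 23, 29, ∞}; no ℚ_7-point on the conic.

[7, 23, 29, inf]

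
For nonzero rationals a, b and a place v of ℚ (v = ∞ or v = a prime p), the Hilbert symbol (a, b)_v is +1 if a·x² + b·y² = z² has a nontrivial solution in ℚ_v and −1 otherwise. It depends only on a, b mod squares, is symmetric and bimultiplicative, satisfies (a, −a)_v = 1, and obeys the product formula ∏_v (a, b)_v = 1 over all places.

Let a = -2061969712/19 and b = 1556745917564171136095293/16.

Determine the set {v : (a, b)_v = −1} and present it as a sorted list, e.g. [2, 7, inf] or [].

(a, b) ≡ (-20236273, 641173) mod (ℚ^×)²; places V = {2, 7, 11, 13, 17, 19, 31, 37, 43, 47, ∞}.
(a,b)_43: α=1, u≡9; β=3, v≡37 (mod 43); (9|43)=+1, (37|43)=-1; sign (−1)^1·+1^3·-1^1 = +1.
(a,b)_47: α=1, u≡14; β=2, v≡19 (mod 47); (14|47)=+1, (19|47)=-1; sign (−1)^0·+1^2·-1^1 = -1.
(a,b)_∞: sgn(-20236273)=−, sgn(641173)=+, so +1.
(a,b)_37: α=0, u≡27; β=1, v≡13 (mod 37); (27|37)=+1, (13|37)=-1; sign (−1)^0·+1^1·-1^0 = +1.
(a,b)_31: α=1, u≡26; β=3, v≡24 (mod 31); (26|31)=-1, (24|31)=-1; sign (−1)^1·-1^3·-1^1 = -1.
(a,b)_2: α=4, β=-4; u≡7, v≡5 (mod 8); ε(u)ε(v)=1·0, αω(v)=4·1, βω(u)=-4·0; sum ≡ 0  ⇒  +1.
(a,b)_7: α=0, u≡6; β=2, v≡1 (mod 7); (6|7)=-1, (1|7)=+1; sign (−1)^0·-1^2·+1^0 = +1.
(a,b)_17: α=1, u≡6; β=2, v≡15 (mod 17); (6|17)=-1, (15|17)=+1; sign (−1)^0·-1^2·+1^1 = +1.
(a,b)_13: α=0, u≡7; β=1, v≡9 (mod 13); (7|13)=-1, (9|13)=+1; sign (−1)^0·-1^1·+1^0 = -1.
(a,b)_19: α=-1, u≡6; β=2, v≡3 (mod 19); (6|19)=+1, (3|19)=-1; sign (−1)^0·+1^2·-1^-1 = -1.
(a,b)_11: α=2, u≡5; β=2, v≡9 (mod 11); (5|11)=+1, (9|11)=+1; sign (−1)^0·+1^2·+1^2 = +1.
|Ram(-20236273, 641173)| = 4, even; anisotropic at {13, 19, 31, 47}.

[13, 19, 31, 47]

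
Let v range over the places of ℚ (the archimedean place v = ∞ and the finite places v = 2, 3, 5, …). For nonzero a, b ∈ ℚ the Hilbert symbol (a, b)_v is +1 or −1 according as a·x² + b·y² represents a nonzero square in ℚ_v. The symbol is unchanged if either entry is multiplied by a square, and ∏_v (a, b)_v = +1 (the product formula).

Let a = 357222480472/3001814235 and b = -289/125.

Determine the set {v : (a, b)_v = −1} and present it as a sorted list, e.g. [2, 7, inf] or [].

[2, 11]

Mod squares: a ≡ 770, b ≡ -5. Check v ∈ {∞, 2, 3, 5, 7, 11, 13, 17, 29}.
v=17: a=17^0·(≡7), b=17^2·(≡14) mod 17; (7|17)=-1, (14|17)=-1; (−1)^{0·2·8}·(-1)^2·(-1)^0 = +1.
v=13: a=13^6·(≡3), b=13^0·(≡11) mod 13; (3|13)=+1, (11|13)=-1; (−1)^{6·0·6}·(+1)^0·(-1)^6 = +1.
v=3: a=3^-6·(≡2), b=3^0·(≡1) mod 3; (2|3)=-1, (1|3)=+1; (−1)^{-6·0·1}·(-1)^0·(+1)^-6 = +1.
v=∞: 770 > 0 and -5 < 0  ⇒  (a,b)_∞ = +1.
v=2: v_2(a)=3, v_2(b)=0; units ≡ 1, 3 (mod 8); ε·ε+αω+βω = 0·1+3·1+0·0 ≡ 1  ⇒  (a,b)_2 = -1.
v=11: a=11^1·(≡4), b=11^0·(≡2) mod 11; (4|11)=+1, (2|11)=-1; (−1)^{1·0·5}·(+1)^0·(-1)^1 = -1.
v=7: a=7^-7·(≡5), b=7^0·(≡2) mod 7; (5|7)=-1, (2|7)=+1; (−1)^{-7·0·3}·(-1)^0·(+1)^-7 = +1.
v=29: a=29^2·(≡1), b=29^0·(≡13) mod 29; (1|29)=+1, (13|29)=+1; (−1)^{2·0·14}·(+1)^0·(+1)^2 = +1.
v=5: a=5^-1·(≡1), b=5^-3·(≡1) mod 5; (1|5)=+1, (1|5)=+1; (−1)^{-1·-3·2}·(+1)^-3·(+1)^-1 = +1.
Ram(770, -5) = {2, 11}; no ℚ_2-point on the conic.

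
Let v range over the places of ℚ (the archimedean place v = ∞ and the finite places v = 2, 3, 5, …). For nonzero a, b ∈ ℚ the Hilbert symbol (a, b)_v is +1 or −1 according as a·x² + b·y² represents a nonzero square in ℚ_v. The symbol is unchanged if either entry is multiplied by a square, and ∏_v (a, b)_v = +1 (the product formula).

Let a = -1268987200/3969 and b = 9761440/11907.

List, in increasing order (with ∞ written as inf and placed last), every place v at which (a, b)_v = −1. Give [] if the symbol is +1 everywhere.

(a, b) ≡ (-13, 30) mod (ℚ^×)²; places V = {2, 3, 5, 7, 13, 19, ∞}.
(a,b)_5: α=2, u≡3; β=1, v≡4 (mod 5); (3|5)=-1, (4|5)=+1; sign (−1)^0·-1^1·+1^2 = -1.
(a,b)_19: α=2, u≡5; β=2, v≡9 (mod 19); (5|19)=+1, (9|19)=+1; sign (−1)^0·+1^2·+1^2 = +1.
(a,b)_∞: sgn(-13)=−, sgn(30)=+, so +1.
(a,b)_2: α=6, β=5; u≡3, v≡7 (mod 8); ε(u)ε(v)=1·1, αω(v)=6·0, βω(u)=5·1; sum ≡ 0  ⇒  +1.
(a,b)_3: α=-4, u≡2; β=-5, v≡1 (mod 3); (2|3)=-1, (1|3)=+1; sign (−1)^0·-1^-5·+1^-4 = -1.
(a,b)_13: α=3, u≡4; β=2, v≡12 (mod 13); (4|13)=+1, (12|13)=+1; sign (−1)^0·+1^2·+1^3 = +1.
(a,b)_7: α=-2, u≡4; β=-2, v≡2 (mod 7); (4|7)=+1, (2|7)=+1; sign (−1)^0·+1^-2·+1^-2 = +1.
(-13, 30 / ℚ) ramifies at {3, 5}: a division algebra.

[3, 5]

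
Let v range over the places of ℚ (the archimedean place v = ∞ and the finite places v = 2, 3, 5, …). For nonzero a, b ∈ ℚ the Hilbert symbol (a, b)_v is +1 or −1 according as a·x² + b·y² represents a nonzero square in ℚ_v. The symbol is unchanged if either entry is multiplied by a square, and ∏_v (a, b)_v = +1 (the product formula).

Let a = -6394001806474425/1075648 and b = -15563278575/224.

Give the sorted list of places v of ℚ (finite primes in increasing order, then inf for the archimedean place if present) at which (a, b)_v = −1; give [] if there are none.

[7, 11, 17, inf]

(a, b) ≡ (-231, -9282) mod (ℚ^×)²; places V = {2, 3, 5, 7, 11, 13, 17, 19, ∞}.
(a,b)_17: α=4, u≡12; β=3, v≡13 (mod 17); (12|17)=-1, (13|17)=+1; sign (−1)^0·-1^3·+1^4 = -1.
(a,b)_∞: sgn(-231)=−, sgn(-9282)=−, so -1.
(a,b)_5: α=2, u≡1; β=2, v≡3 (mod 5); (1|5)=+1, (3|5)=-1; sign (−1)^0·+1^2·-1^2 = +1.
(a,b)_13: α=4, u≡1; β=1, v≡1 (mod 13); (1|13)=+1, (1|13)=+1; sign (−1)^0·+1^1·+1^4 = +1.
(a,b)_11: α=1, u≡4; β=0, v≡6 (mod 11); (4|11)=+1, (6|11)=-1; sign (−1)^0·+1^0·-1^1 = -1.
(a,b)_3: α=3, u≡1; β=3, v≡2 (mod 3); (1|3)=+1, (2|3)=-1; sign (−1)^1·+1^3·-1^3 = +1.
(a,b)_7: α=-5, u≡4; β=-1, v≡4 (mod 7); (4|7)=+1, (4|7)=+1; sign (−1)^1·+1^-1·+1^-5 = -1.
(a,b)_2: α=-6, β=-5; u≡1, v≡7 (mod 8); ε(u)ε(v)=0·1, αω(v)=-6·0, βω(u)=-5·0; sum ≡ 0  ⇒  +1.
(a,b)_19: α=2, u≡9; β=2, v≡6 (mod 19); (9|19)=+1, (6|19)=+1; sign (−1)^0·+1^2·+1^2 = +1.
(-231, -9282 / ℚ) ramifies at {7, 11, 17, ∞}: a division algebra.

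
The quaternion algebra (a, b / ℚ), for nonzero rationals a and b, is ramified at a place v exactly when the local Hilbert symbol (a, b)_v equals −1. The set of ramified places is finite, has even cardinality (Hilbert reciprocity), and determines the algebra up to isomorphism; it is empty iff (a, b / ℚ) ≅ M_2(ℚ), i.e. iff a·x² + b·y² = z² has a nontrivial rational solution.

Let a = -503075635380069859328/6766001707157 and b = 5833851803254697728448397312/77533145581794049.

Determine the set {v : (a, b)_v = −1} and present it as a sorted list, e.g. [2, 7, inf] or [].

(a, b) ≡ (-899899, 128557) mod (ℚ^×)²; places V = {2, 3, 7, 11, 13, 17, 29, 31, 37, 47, 53, ∞}.
(a,b)_7: α=-3, u≡3; β=-6, v≡2 (mod 7); (3|7)=-1, (2|7)=+1; sign (−1)^0·-1^-6·+1^-3 = +1.
(a,b)_37: α=6, u≡22; β=10, v≡23 (mod 37); (22|37)=-1, (23|37)=-1; sign (−1)^0·-1^10·-1^6 = +1.
(a,b)_13: α=1, u≡7; β=1, v≡9 (mod 13); (7|13)=-1, (9|13)=+1; sign (−1)^0·-1^1·+1^1 = -1.
(a,b)_47: α=-2, u≡30; β=0, v≡8 (mod 47); (30|47)=-1, (8|47)=+1; sign (−1)^0·-1^0·+1^-2 = +1.
(a,b)_∞: sgn(-899899)=−, sgn(128557)=+, so +1.
(a,b)_2: α=24, β=20; u≡5, v≡5 (mod 8); ε(u)ε(v)=0·0, αω(v)=24·1, βω(u)=20·1; sum ≡ 0  ⇒  +1.
(a,b)_17: α=-2, u≡4; β=-4, v≡7 (mod 17); (4|17)=+1, (7|17)=-1; sign (−1)^0·+1^-4·-1^-2 = +1.
(a,b)_53: α=-2, u≡48; β=-4, v≡51 (mod 53); (48|53)=-1, (51|53)=-1; sign (−1)^0·-1^-4·-1^-2 = +1.
(a,b)_3: α=0, u≡2; β=2, v≡1 (mod 3); (2|3)=-1, (1|3)=+1; sign (−1)^0·-1^2·+1^0 = +1.
(a,b)_29: α=1, u≡13; β=1, v≡1 (mod 29); (13|29)=+1, (1|29)=+1; sign (−1)^0·+1^1·+1^1 = +1.
(a,b)_31: α=1, u≡2; β=1, v≡3 (mod 31); (2|31)=+1, (3|31)=-1; sign (−1)^1·+1^1·-1^1 = +1.
(a,b)_11: α=-1, u≡3; β=1, v≡3 (mod 11); (3|11)=+1, (3|11)=+1; sign (−1)^1·+1^1·+1^-1 = -1.
Ram(-899899, 128557) = {11, 13}; no ℚ_11-point on the conic.

[11, 13]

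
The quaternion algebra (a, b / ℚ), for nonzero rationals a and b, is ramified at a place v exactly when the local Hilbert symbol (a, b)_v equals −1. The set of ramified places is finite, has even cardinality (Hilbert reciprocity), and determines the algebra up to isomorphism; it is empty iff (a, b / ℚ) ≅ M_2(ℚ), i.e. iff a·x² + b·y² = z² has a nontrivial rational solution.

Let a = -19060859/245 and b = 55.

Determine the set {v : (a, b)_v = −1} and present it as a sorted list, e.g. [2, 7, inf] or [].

[11, 29]

(a, b) ≡ (-56695, 55) mod (ℚ^×)²; places V = {2, 5, 7, 11, 17, 23, 29, 41, ∞}.
(a,b)_41: α=2, u≡23; β=0, v≡14 (mod 41); (23|41)=+1, (14|41)=-1; sign (−1)^0·+1^0·-1^2 = +1.
(a,b)_29: α=1, u≡10; β=0, v≡26 (mod 29); (10|29)=-1, (26|29)=-1; sign (−1)^0·-1^0·-1^1 = -1.
(a,b)_7: α=-2, u≡3; β=0, v≡6 (mod 7); (3|7)=-1, (6|7)=-1; sign (−1)^0·-1^0·-1^-2 = +1.
(a,b)_2: α=0, β=0; u≡1, v≡7 (mod 8); ε(u)ε(v)=0·1, αω(v)=0·0, βω(u)=0·0; sum ≡ 0  ⇒  +1.
(a,b)_∞: sgn(-56695)=−, sgn(55)=+, so +1.
(a,b)_17: α=1, u≡6; β=0, v≡4 (mod 17); (6|17)=-1, (4|17)=+1; sign (−1)^0·-1^0·+1^1 = +1.
(a,b)_23: α=1, u≡14; β=0, v≡9 (mod 23); (14|23)=-1, (9|23)=+1; sign (−1)^0·-1^0·+1^1 = +1.
(a,b)_5: α=-1, u≡4; β=1, v≡1 (mod 5); (4|5)=+1, (1|5)=+1; sign (−1)^0·+1^1·+1^-1 = +1.
(a,b)_11: α=0, u≡6; β=1, v≡5 (mod 11); (6|11)=-1, (5|11)=+1; sign (−1)^0·-1^1·+1^0 = -1.
|Ram(-56695, 55)| = 2, even; anisotropic at {11, 29}.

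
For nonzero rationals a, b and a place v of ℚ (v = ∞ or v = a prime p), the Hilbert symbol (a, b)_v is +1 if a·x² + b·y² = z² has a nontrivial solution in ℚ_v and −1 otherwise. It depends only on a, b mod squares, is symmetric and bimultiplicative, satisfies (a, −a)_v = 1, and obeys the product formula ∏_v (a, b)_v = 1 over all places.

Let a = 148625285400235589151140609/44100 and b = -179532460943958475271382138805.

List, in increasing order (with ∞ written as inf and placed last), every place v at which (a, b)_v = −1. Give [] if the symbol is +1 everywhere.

[31, 37]

(a, b) ≡ (64097801, -134719645) mod (ℚ^×)²; places V = {2, 3, 5, 7, 13, 17, 23, 29, 31, 37, 41, 43, 47, ∞}.
(a,b)_43: α=2, u≡25; β=3, v≡12 (mod 43); (25|43)=+1, (12|43)=-1; sign (−1)^0·+1^3·-1^2 = +1.
(a,b)_37: α=1, u≡36; β=2, v≡18 (mod 37); (36|37)=+1, (18|37)=-1; sign (−1)^0·+1^2·-1^1 = -1.
(a,b)_2: α=-2, β=0; u≡1, v≡3 (mod 8); ε(u)ε(v)=0·1, αω(v)=-2·1, βω(u)=0·0; sum ≡ 0  ⇒  +1.
(a,b)_∞: sgn(64097801)=+, sgn(-134719645)=−, so +1.
(a,b)_41: α=3, u≡33; β=1, v≡2 (mod 41); (33|41)=+1, (2|41)=+1; sign (−1)^0·+1^1·+1^3 = +1.
(a,b)_47: α=5, u≡23; β=6, v≡9 (mod 47); (23|47)=-1, (9|47)=+1; sign (−1)^0·-1^6·+1^5 = +1.
(a,b)_13: α=0, u≡3; β=2, v≡2 (mod 13); (3|13)=+1, (2|13)=-1; sign (−1)^0·+1^2·-1^0 = +1.
(a,b)_29: α=1, u≡20; β=1, v≡4 (mod 29); (20|29)=+1, (4|29)=+1; sign (−1)^0·+1^1·+1^1 = +1.
(a,b)_5: α=-2, u≡1; β=1, v≡4 (mod 5); (1|5)=+1, (4|5)=+1; sign (−1)^0·+1^1·+1^-2 = +1.
(a,b)_17: α=2, u≡1; β=3, v≡15 (mod 17); (1|17)=+1, (15|17)=+1; sign (−1)^0·+1^3·+1^2 = +1.
(a,b)_3: α=-2, u≡2; β=0, v≡2 (mod 3); (2|3)=-1, (2|3)=-1; sign (−1)^0·-1^0·-1^-2 = +1.
(a,b)_23: α=2, u≡17; β=0, v≡1 (mod 23); (17|23)=-1, (1|23)=+1; sign (−1)^0·-1^0·+1^2 = +1.
(a,b)_31: α=1, u≡16; β=1, v≡19 (mod 31); (16|31)=+1, (19|31)=+1; sign (−1)^1·+1^1·+1^1 = -1.
(a,b)_7: α=-2, u≡6; β=0, v≡3 (mod 7); (6|7)=-1, (3|7)=-1; sign (−1)^0·-1^0·-1^-2 = +1.
|Ram(64097801, -134719645)| = 2, even; anisotropic at {31, 37}.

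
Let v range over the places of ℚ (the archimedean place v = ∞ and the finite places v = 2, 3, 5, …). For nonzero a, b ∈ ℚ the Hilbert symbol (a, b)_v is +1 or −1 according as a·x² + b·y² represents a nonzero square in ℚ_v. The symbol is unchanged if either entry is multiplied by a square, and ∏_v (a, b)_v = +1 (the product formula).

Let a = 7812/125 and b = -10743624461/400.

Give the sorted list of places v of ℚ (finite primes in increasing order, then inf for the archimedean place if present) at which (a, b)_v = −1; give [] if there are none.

Mod squares: a ≡ 1085, b ≡ -24149. Check v ∈ {∞, 2, 3, 5, 7, 19, 23, 29, 31, 41}.
v=7: a=7^1·(≡4), b=7^0·(≡4) mod 7; (4|7)=+1, (4|7)=+1; (−1)^{1·0·3}·(+1)^0·(+1)^1 = +1.
v=2: v_2(a)=2, v_2(b)=-4; units ≡ 5, 3 (mod 8); ε·ε+αω+βω = 0·1+2·1+-4·1 ≡ 0  ⇒  (a,b)_2 = +1.
v=23: a=23^0·(≡13), b=23^2·(≡4) mod 23; (13|23)=+1, (4|23)=+1; (−1)^{0·2·11}·(+1)^2·(+1)^0 = +1.
v=31: a=31^1·(≡4), b=31^1·(≡21) mod 31; (4|31)=+1, (21|31)=-1; (−1)^{1·1·15}·(+1)^1·(-1)^1 = +1.
v=∞: 1085 > 0 and -24149 < 0  ⇒  (a,b)_∞ = +1.
v=29: a=29^0·(≡27), b=29^2·(≡10) mod 29; (27|29)=-1, (10|29)=-1; (−1)^{0·2·14}·(-1)^2·(-1)^0 = +1.
v=41: a=41^0·(≡11), b=41^1·(≡38) mod 41; (11|41)=-1, (38|41)=-1; (−1)^{0·1·20}·(-1)^1·(-1)^0 = -1.
v=3: a=3^2·(≡2), b=3^0·(≡1) mod 3; (2|3)=-1, (1|3)=+1; (−1)^{2·0·1}·(-1)^0·(+1)^2 = +1.
v=19: a=19^0·(≡2), b=19^1·(≡8) mod 19; (2|19)=-1, (8|19)=-1; (−1)^{0·1·9}·(-1)^1·(-1)^0 = -1.
v=5: a=5^-3·(≡2), b=5^-2·(≡4) mod 5; (2|5)=-1, (4|5)=+1; (−1)^{-3·-2·2}·(-1)^-2·(+1)^-3 = +1.
(1085, -24149 / ℚ) ramifies at {19, 41}: a division algebra.

[19, 41]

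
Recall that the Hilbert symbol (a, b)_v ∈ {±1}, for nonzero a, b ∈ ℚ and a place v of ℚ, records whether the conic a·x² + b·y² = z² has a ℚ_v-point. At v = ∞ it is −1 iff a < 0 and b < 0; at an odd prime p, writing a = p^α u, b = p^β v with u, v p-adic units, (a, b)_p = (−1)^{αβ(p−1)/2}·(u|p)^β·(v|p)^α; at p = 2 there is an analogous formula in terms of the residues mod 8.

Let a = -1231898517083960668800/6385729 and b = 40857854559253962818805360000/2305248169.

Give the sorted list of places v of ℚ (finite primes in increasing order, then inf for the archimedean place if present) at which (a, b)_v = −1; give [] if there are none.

Mod squares: a ≡ -32538, b ≡ 19734. Check v ∈ {∞, 2, 3, 5, 7, 11, 13, 17, 19, 23, 29}.
v=23: a=23^2·(≡7), b=23^3·(≡17) mod 23; (7|23)=-1, (17|23)=-1; (−1)^{2·3·11}·(-1)^3·(-1)^2 = -1.
v=19: a=19^-4·(≡9), b=19^-6·(≡2) mod 19; (9|19)=+1, (2|19)=-1; (−1)^{-4·-6·9}·(+1)^-6·(-1)^-4 = +1.
v=7: a=7^-2·(≡5), b=7^-2·(≡4) mod 7; (5|7)=-1, (4|7)=+1; (−1)^{-2·-2·3}·(-1)^-2·(+1)^-2 = +1.
v=11: a=11^3·(≡3), b=11^3·(≡3) mod 11; (3|11)=+1, (3|11)=+1; (−1)^{3·3·5}·(+1)^3·(+1)^3 = -1.
v=29: a=29^3·(≡9), b=29^4·(≡12) mod 29; (9|29)=+1, (12|29)=-1; (−1)^{3·4·14}·(+1)^4·(-1)^3 = -1.
v=3: a=3^3·(≡2), b=3^5·(≡2) mod 3; (2|3)=-1, (2|3)=-1; (−1)^{3·5·1}·(-1)^5·(-1)^3 = -1.
v=5: a=5^2·(≡2), b=5^4·(≡4) mod 5; (2|5)=-1, (4|5)=+1; (−1)^{2·4·2}·(-1)^4·(+1)^2 = +1.
v=∞: -32538 < 0 and 19734 > 0  ⇒  (a,b)_∞ = +1.
v=2: v_2(a)=7, v_2(b)=7; units ≡ 3, 3 (mod 8); ε·ε+αω+βω = 1·1+7·1+7·1 ≡ 1  ⇒  (a,b)_2 = -1.
v=13: a=13^2·(≡1), b=13^3·(≡4) mod 13; (1|13)=+1, (4|13)=+1; (−1)^{2·3·6}·(+1)^3·(+1)^2 = +1.
v=17: a=17^3·(≡7), b=17^4·(≡10) mod 17; (7|17)=-1, (10|17)=-1; (−1)^{3·4·8}·(-1)^4·(-1)^3 = -1.
(-32538, 19734 / ℚ) ramifies at {2, 3, 11, 17, 23, 29}: a division algebra.

[2, 3, 11, 17, 23, 29]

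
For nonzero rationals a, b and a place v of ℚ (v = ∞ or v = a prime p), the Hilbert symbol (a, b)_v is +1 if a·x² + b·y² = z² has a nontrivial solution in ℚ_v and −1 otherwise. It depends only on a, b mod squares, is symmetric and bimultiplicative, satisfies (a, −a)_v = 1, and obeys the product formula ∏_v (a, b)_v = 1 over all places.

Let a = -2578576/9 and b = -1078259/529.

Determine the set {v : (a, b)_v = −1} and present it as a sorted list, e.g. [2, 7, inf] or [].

[13, inf]

(a, b) ≡ (-3289, -3731) mod (ℚ^×)²; places V = {2, 3, 7, 11, 13, 17, 23, 41, ∞}.
(a,b)_17: α=0, u≡2; β=2, v≡13 (mod 17); (2|17)=+1, (13|17)=+1; sign (−1)^0·+1^2·+1^0 = +1.
(a,b)_41: α=0, u≡36; β=1, v≡25 (mod 41); (36|41)=+1, (25|41)=+1; sign (−1)^0·+1^1·+1^0 = +1.
(a,b)_2: α=4, β=0; u≡7, v≡5 (mod 8); ε(u)ε(v)=1·0, αω(v)=4·1, βω(u)=0·0; sum ≡ 0  ⇒  +1.
(a,b)_7: α=2, u≡1; β=1, v≡3 (mod 7); (1|7)=+1, (3|7)=-1; sign (−1)^0·+1^1·-1^2 = +1.
(a,b)_23: α=1, u≡4; β=-2, v≡4 (mod 23); (4|23)=+1, (4|23)=+1; sign (−1)^0·+1^-2·+1^1 = +1.
(a,b)_3: α=-2, u≡2; β=0, v≡1 (mod 3); (2|3)=-1, (1|3)=+1; sign (−1)^0·-1^0·+1^-2 = +1.
(a,b)_13: α=1, u≡6; β=1, v≡4 (mod 13); (6|13)=-1, (4|13)=+1; sign (−1)^0·-1^1·+1^1 = -1.
(a,b)_∞: sgn(-3289)=−, sgn(-3731)=−, so -1.
(a,b)_11: α=1, u≡3; β=0, v≡5 (mod 11); (3|11)=+1, (5|11)=+1; sign (−1)^0·+1^0·+1^1 = +1.
Ram(-3289, -3731) = {13, ∞}; no ℚ_13-point on the conic.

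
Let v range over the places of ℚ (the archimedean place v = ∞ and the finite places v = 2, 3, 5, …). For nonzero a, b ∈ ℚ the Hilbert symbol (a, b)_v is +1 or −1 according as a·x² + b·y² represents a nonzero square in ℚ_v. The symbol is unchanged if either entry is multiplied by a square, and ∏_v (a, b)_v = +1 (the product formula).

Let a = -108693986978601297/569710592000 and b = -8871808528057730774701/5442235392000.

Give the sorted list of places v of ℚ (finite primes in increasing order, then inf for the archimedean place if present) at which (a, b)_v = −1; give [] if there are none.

[3, 5, 13, 19, 23, inf]

(a, b) ≡ (-35815, -4942470) mod (ℚ^×)²; places V = {2, 3, 5, 7, 11, 13, 19, 23, 29, 37, 41, ∞}.
(a,b)_37: α=2, u≡11; β=2, v≡36 (mod 37); (11|37)=+1, (36|37)=+1; sign (−1)^0·+1^2·+1^2 = +1.
(a,b)_41: α=4, u≡6; β=6, v≡9 (mod 41); (6|41)=-1, (9|41)=+1; sign (−1)^0·-1^6·+1^4 = +1.
(a,b)_23: α=0, u≡15; β=1, v≡17 (mod 23); (15|23)=-1, (17|23)=-1; sign (−1)^0·-1^1·-1^0 = -1.
(a,b)_29: α=1, u≡8; β=1, v≡26 (mod 29); (8|29)=-1, (26|29)=-1; sign (−1)^0·-1^1·-1^1 = +1.
(a,b)_3: α=2, u≡2; β=-1, v≡2 (mod 3); (2|3)=-1, (2|3)=-1; sign (−1)^0·-1^-1·-1^2 = -1.
(a,b)_13: α=3, u≡9; β=3, v≡6 (mod 13); (9|13)=+1, (6|13)=-1; sign (−1)^0·+1^3·-1^3 = -1.
(a,b)_11: α=-4, u≡4; β=-6, v≡2 (mod 11); (4|11)=+1, (2|11)=-1; sign (−1)^0·+1^-6·-1^-4 = +1.
(a,b)_2: α=-14, β=-13; u≡1, v≡5 (mod 8); ε(u)ε(v)=0·0, αω(v)=-14·1, βω(u)=-13·0; sum ≡ 0  ⇒  +1.
(a,b)_5: α=-3, u≡3; β=-3, v≡4 (mod 5); (3|5)=-1, (4|5)=+1; sign (−1)^0·-1^-3·+1^-3 = -1.
(a,b)_∞: sgn(-35815)=−, sgn(-4942470)=−, so -1.
(a,b)_7: α=2, u≡2; β=2, v≡5 (mod 7); (2|7)=+1, (5|7)=-1; sign (−1)^0·+1^2·-1^2 = +1.
(a,b)_19: α=-1, u≡8; β=1, v≡13 (mod 19); (8|19)=-1, (13|19)=-1; sign (−1)^1·-1^1·-1^-1 = -1.
Ram(-35815, -4942470) = {3, 5, 13, 19, 23, ∞}; no ℚ_3-point on the conic.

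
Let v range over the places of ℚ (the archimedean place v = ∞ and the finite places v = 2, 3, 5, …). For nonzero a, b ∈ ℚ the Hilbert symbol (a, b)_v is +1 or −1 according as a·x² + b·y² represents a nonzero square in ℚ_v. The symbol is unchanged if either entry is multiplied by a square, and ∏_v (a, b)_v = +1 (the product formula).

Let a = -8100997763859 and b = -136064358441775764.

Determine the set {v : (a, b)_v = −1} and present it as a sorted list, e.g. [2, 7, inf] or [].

(a, b) ≡ (-51051, -4389) mod (ℚ^×)²; places V = {2, 3, 7, 11, 13, 17, 19, ∞}.
(a,b)_17: α=3, u≡5; β=4, v≡10 (mod 17); (5|17)=-1, (10|17)=-1; sign (−1)^0·-1^4·-1^3 = -1.
(a,b)_19: α=2, u≡8; β=3, v≡4 (mod 19); (8|19)=-1, (4|19)=+1; sign (−1)^0·-1^3·+1^2 = -1.
(a,b)_13: α=3, u≡3; β=4, v≡2 (mod 13); (3|13)=+1, (2|13)=-1; sign (−1)^0·+1^4·-1^3 = -1.
(a,b)_∞: sgn(-51051)=−, sgn(-4389)=−, so -1.
(a,b)_3: α=3, u≡2; β=3, v≡1 (mod 3); (2|3)=-1, (1|3)=+1; sign (−1)^1·-1^3·+1^3 = +1.
(a,b)_2: α=0, β=2; u≡5, v≡3 (mod 8); ε(u)ε(v)=0·1, αω(v)=0·1, βω(u)=2·1; sum ≡ 0  ⇒  +1.
(a,b)_11: α=1, u≡4; β=1, v≡7 (mod 11); (4|11)=+1, (7|11)=-1; sign (−1)^1·+1^1·-1^1 = +1.
(a,b)_7: α=1, u≡2; β=1, v≡6 (mod 7); (2|7)=+1, (6|7)=-1; sign (−1)^1·+1^1·-1^1 = +1.
Ram(-51051, -4389) = {13, 17, 19, ∞}; no ℚ_13-point on the conic.

[13, 17, 19, inf]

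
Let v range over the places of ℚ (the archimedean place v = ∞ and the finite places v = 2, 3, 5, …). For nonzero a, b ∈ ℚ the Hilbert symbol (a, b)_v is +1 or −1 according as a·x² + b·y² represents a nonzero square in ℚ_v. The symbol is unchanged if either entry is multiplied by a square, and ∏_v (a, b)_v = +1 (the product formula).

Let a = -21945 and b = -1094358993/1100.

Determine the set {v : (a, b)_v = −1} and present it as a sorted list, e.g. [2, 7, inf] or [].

Mod squares: a ≡ -21945, b ≡ -29667. Check v ∈ {∞, 2, 3, 5, 7, 11, 13, 19, 29, 31}.
v=5: a=5^1·(≡1), b=5^-2·(≡3) mod 5; (1|5)=+1, (3|5)=-1; (−1)^{1·-2·2}·(+1)^-2·(-1)^1 = -1.
v=2: v_2(a)=0, v_2(b)=-2; units ≡ 7, 5 (mod 8); ε·ε+αω+βω = 1·0+0·1+-2·0 ≡ 0  ⇒  (a,b)_2 = +1.
v=19: a=19^1·(≡4), b=19^0·(≡7) mod 19; (4|19)=+1, (7|19)=+1; (−1)^{1·0·9}·(+1)^0·(+1)^1 = +1.
v=∞: -21945 < 0 and -29667 < 0  ⇒  (a,b)_∞ = -1.
v=13: a=13^0·(≡12), b=13^2·(≡3) mod 13; (12|13)=+1, (3|13)=+1; (−1)^{0·2·6}·(+1)^2·(+1)^0 = +1.
v=31: a=31^0·(≡3), b=31^1·(≡4) mod 31; (3|31)=-1, (4|31)=+1; (−1)^{0·1·15}·(-1)^1·(+1)^0 = -1.
v=29: a=29^0·(≡8), b=29^1·(≡3) mod 29; (8|29)=-1, (3|29)=-1; (−1)^{0·1·14}·(-1)^1·(-1)^0 = -1.
v=7: a=7^1·(≡1), b=7^4·(≡5) mod 7; (1|7)=+1, (5|7)=-1; (−1)^{1·4·3}·(+1)^4·(-1)^1 = -1.
v=3: a=3^1·(≡2), b=3^1·(≡2) mod 3; (2|3)=-1, (2|3)=-1; (−1)^{1·1·1}·(-1)^1·(-1)^1 = -1.
v=11: a=11^1·(≡7), b=11^-1·(≡9) mod 11; (7|11)=-1, (9|11)=+1; (−1)^{1·-1·5}·(-1)^-1·(+1)^1 = +1.
Ram(-21945, -29667) = {3, 5, 7, 29, 31, ∞}; no ℚ_3-point on the conic.

[3, 5, 7, 29, 31, inf]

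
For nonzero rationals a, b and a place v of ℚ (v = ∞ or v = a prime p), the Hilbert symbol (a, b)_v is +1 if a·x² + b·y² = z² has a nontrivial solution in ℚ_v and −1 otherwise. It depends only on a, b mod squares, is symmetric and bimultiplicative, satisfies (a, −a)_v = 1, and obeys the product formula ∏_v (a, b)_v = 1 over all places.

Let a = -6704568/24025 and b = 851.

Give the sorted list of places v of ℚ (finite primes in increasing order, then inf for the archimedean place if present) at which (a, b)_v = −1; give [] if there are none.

[2, 19, 29, 37]

Mod squares: a ≡ -1102, b ≡ 851. Check v ∈ {∞, 2, 3, 5, 13, 19, 23, 29, 31, 37}.
v=37: a=37^0·(≡23), b=37^1·(≡23) mod 37; (23|37)=-1, (23|37)=-1; (−1)^{0·1·18}·(-1)^1·(-1)^0 = -1.
v=23: a=23^0·(≡16), b=23^1·(≡14) mod 23; (16|23)=+1, (14|23)=-1; (−1)^{0·1·11}·(+1)^1·(-1)^0 = +1.
v=2: v_2(a)=3, v_2(b)=0; units ≡ 1, 3 (mod 8); ε·ε+αω+βω = 0·1+3·1+0·0 ≡ 1  ⇒  (a,b)_2 = -1.
v=5: a=5^-2·(≡2), b=5^0·(≡1) mod 5; (2|5)=-1, (1|5)=+1; (−1)^{-2·0·2}·(-1)^0·(+1)^-2 = +1.
v=29: a=29^1·(≡22), b=29^0·(≡10) mod 29; (22|29)=+1, (10|29)=-1; (−1)^{1·0·14}·(+1)^0·(-1)^1 = -1.
v=3: a=3^2·(≡2), b=3^0·(≡2) mod 3; (2|3)=-1, (2|3)=-1; (−1)^{2·0·1}·(-1)^0·(-1)^2 = +1.
v=∞: -1102 < 0 and 851 > 0  ⇒  (a,b)_∞ = +1.
v=31: a=31^-2·(≡2), b=31^0·(≡14) mod 31; (2|31)=+1, (14|31)=+1; (−1)^{-2·0·15}·(+1)^0·(+1)^-2 = +1.
v=19: a=19^1·(≡8), b=19^0·(≡15) mod 19; (8|19)=-1, (15|19)=-1; (−1)^{1·0·9}·(-1)^0·(-1)^1 = -1.
v=13: a=13^2·(≡4), b=13^0·(≡6) mod 13; (4|13)=+1, (6|13)=-1; (−1)^{2·0·6}·(+1)^0·(-1)^2 = +1.
Ram(-1102, 851) = {2, 19, 29, 37}; no ℚ_2-point on the conic.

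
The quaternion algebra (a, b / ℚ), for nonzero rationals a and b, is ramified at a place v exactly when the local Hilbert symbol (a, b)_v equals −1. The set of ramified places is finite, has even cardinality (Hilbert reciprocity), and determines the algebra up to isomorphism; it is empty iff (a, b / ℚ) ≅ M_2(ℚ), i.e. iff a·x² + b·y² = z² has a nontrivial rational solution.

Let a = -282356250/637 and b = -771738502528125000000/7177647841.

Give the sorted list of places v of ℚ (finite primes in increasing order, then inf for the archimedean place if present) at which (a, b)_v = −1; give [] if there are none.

[5, 11, 13, inf]

(a, b) ≡ (-4290, -5) mod (ℚ^×)²; places V = {2, 3, 5, 7, 11, 13, 19, 37, ∞}.
(a,b)_11: α=1, u≡8; β=4, v≡6 (mod 11); (8|11)=-1, (6|11)=-1; sign (−1)^0·-1^4·-1^1 = -1.
(a,b)_5: α=5, u≡3; β=11, v≡4 (mod 5); (3|5)=-1, (4|5)=+1; sign (−1)^0·-1^11·+1^5 = -1.
(a,b)_7: α=-2, u≡1; β=-6, v≡2 (mod 7); (1|7)=+1, (2|7)=+1; sign (−1)^0·+1^-6·+1^-2 = +1.
(a,b)_13: α=-1, u≡11; β=-2, v≡8 (mod 13); (11|13)=-1, (8|13)=-1; sign (−1)^0·-1^-2·-1^-1 = -1.
(a,b)_∞: sgn(-4290)=−, sgn(-5)=−, so -1.
(a,b)_37: α=2, u≡17; β=4, v≡29 (mod 37); (17|37)=-1, (29|37)=-1; sign (−1)^0·-1^4·-1^2 = +1.
(a,b)_2: α=1, β=6; u≡7, v≡3 (mod 8); ε(u)ε(v)=1·1, αω(v)=1·1, βω(u)=6·0; sum ≡ 0  ⇒  +1.
(a,b)_19: α=0, u≡9; β=-2, v≡8 (mod 19); (9|19)=+1, (8|19)=-1; sign (−1)^0·+1^-2·-1^0 = +1.
(a,b)_3: α=1, u≡1; β=2, v≡1 (mod 3); (1|3)=+1, (1|3)=+1; sign (−1)^0·+1^2·+1^1 = +1.
(-4290, -5 / ℚ) ramifies at {5, 11, 13, ∞}: a division algebra.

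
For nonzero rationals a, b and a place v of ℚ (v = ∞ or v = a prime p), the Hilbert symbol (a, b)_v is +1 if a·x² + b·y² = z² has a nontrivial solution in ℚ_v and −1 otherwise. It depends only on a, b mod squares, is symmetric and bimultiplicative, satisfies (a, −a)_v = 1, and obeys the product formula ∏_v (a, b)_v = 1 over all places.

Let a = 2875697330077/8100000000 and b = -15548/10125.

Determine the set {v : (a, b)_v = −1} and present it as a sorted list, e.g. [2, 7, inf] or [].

Mod squares: a ≡ 13, b ≡ -115. Check v ∈ {∞, 2, 3, 5, 11, 13, 23}.
v=∞: 13 > 0 and -115 < 0  ⇒  (a,b)_∞ = +1.
v=2: v_2(a)=-8, v_2(b)=2; units ≡ 5, 5 (mod 8); ε·ε+αω+βω = 0·0+-8·1+2·1 ≡ 0  ⇒  (a,b)_2 = +1.
v=13: a=13^5·(≡1), b=13^2·(≡7) mod 13; (1|13)=+1, (7|13)=-1; (−1)^{5·2·6}·(+1)^2·(-1)^5 = -1.
v=5: a=5^-8·(≡2), b=5^-3·(≡2) mod 5; (2|5)=-1, (2|5)=-1; (−1)^{-8·-3·2}·(-1)^-3·(-1)^-8 = -1.
v=11: a=11^4·(≡8), b=11^0·(≡10) mod 11; (8|11)=-1, (10|11)=-1; (−1)^{4·0·5}·(-1)^0·(-1)^4 = +1.
v=23: a=23^2·(≡6), b=23^1·(≡12) mod 23; (6|23)=+1, (12|23)=+1; (−1)^{2·1·11}·(+1)^1·(+1)^2 = +1.
v=3: a=3^-4·(≡1), b=3^-4·(≡2) mod 3; (1|3)=+1, (2|3)=-1; (−1)^{-4·-4·1}·(+1)^-4·(-1)^-4 = +1.
Ram(13, -115) = {5, 13}; no ℚ_5-point on the conic.

[5, 13]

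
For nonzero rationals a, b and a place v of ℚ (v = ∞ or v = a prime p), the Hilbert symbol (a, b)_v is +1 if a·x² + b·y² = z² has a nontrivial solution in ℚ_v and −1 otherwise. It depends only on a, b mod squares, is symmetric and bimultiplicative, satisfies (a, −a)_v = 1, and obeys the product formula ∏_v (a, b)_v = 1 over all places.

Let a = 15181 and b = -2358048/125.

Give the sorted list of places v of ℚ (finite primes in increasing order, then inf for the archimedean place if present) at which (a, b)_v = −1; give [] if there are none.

Mod squares: a ≡ 15181, b ≡ -6090. Check v ∈ {∞, 2, 3, 5, 7, 11, 17, 19, 29, 47}.
v=11: a=11^0·(≡1), b=11^2·(≡1) mod 11; (1|11)=+1, (1|11)=+1; (−1)^{0·2·5}·(+1)^2·(+1)^0 = +1.
v=19: a=19^1·(≡1), b=19^0·(≡9) mod 19; (1|19)=+1, (9|19)=+1; (−1)^{1·0·9}·(+1)^0·(+1)^1 = +1.
v=7: a=7^0·(≡5), b=7^1·(≡3) mod 7; (5|7)=-1, (3|7)=-1; (−1)^{0·1·3}·(-1)^1·(-1)^0 = -1.
v=2: v_2(a)=0, v_2(b)=5; units ≡ 5, 3 (mod 8); ε·ε+αω+βω = 0·1+0·1+5·1 ≡ 1  ⇒  (a,b)_2 = -1.
v=17: a=17^1·(≡9), b=17^0·(≡15) mod 17; (9|17)=+1, (15|17)=+1; (−1)^{1·0·8}·(+1)^0·(+1)^1 = +1.
v=47: a=47^1·(≡41), b=47^0·(≡33) mod 47; (41|47)=-1, (33|47)=-1; (−1)^{1·0·23}·(-1)^0·(-1)^1 = -1.
v=29: a=29^0·(≡14), b=29^1·(≡23) mod 29; (14|29)=-1, (23|29)=+1; (−1)^{0·1·14}·(-1)^1·(+1)^0 = -1.
v=3: a=3^0·(≡1), b=3^1·(≡1) mod 3; (1|3)=+1, (1|3)=+1; (−1)^{0·1·1}·(+1)^1·(+1)^0 = +1.
v=∞: 15181 > 0 and -6090 < 0  ⇒  (a,b)_∞ = +1.
v=5: a=5^0·(≡1), b=5^-3·(≡2) mod 5; (1|5)=+1, (2|5)=-1; (−1)^{0·-3·2}·(+1)^-3·(-1)^0 = +1.
(15181, -6090 / ℚ) ramifies at {2, 7, 29, 47}: a division algebra.

[2, 7, 29, 47]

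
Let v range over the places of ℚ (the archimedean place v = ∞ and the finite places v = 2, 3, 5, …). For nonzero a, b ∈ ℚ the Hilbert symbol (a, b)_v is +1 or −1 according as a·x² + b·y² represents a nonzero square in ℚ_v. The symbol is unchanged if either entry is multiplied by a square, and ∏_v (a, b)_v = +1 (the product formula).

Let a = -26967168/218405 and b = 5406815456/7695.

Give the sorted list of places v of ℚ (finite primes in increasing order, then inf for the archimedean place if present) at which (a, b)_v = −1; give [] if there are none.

[2, 5]

(a, b) ≡ (-10, 1330) mod (ℚ^×)²; places V = {2, 3, 5, 7, 11, 17, 19, ∞}.
(a,b)_∞: sgn(-10)=−, sgn(1330)=+, so +1.
(a,b)_17: α=2, u≡3; β=6, v≡8 (mod 17); (3|17)=-1, (8|17)=+1; sign (−1)^0·-1^6·+1^2 = +1.
(a,b)_3: α=6, u≡2; β=-4, v≡1 (mod 3); (2|3)=-1, (1|3)=+1; sign (−1)^0·-1^-4·+1^6 = +1.
(a,b)_7: α=0, u≡2; β=1, v≡2 (mod 7); (2|7)=+1, (2|7)=+1; sign (−1)^0·+1^1·+1^0 = +1.
(a,b)_19: α=-2, u≡4; β=-1, v≡8 (mod 19); (4|19)=+1, (8|19)=-1; sign (−1)^0·+1^-1·-1^-2 = +1.
(a,b)_11: α=-2, u≡3; β=0, v≡7 (mod 11); (3|11)=+1, (7|11)=-1; sign (−1)^0·+1^0·-1^-2 = +1.
(a,b)_5: α=-1, u≡2; β=-1, v≡4 (mod 5); (2|5)=-1, (4|5)=+1; sign (−1)^0·-1^-1·+1^-1 = -1.
(a,b)_2: α=7, β=5; u≡3, v≡1 (mod 8); ε(u)ε(v)=1·0, αω(v)=7·0, βω(u)=5·1; sum ≡ 1  ⇒  -1.
(-10, 1330 / ℚ) ramifies at {2, 5}: a division algebra.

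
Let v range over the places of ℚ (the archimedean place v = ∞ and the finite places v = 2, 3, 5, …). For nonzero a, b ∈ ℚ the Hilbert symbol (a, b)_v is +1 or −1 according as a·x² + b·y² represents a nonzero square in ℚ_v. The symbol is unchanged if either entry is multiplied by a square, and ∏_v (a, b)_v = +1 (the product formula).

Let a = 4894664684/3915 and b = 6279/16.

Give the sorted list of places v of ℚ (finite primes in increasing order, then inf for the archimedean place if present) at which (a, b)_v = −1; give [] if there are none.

[3, 7, 23, 29]

(a, b) ≡ (130065, 6279) mod (ℚ^×)²; places V = {2, 3, 5, 7, 13, 17, 23, 29, ∞}.
(a,b)_∞: sgn(130065)=+, sgn(6279)=+, so +1.
(a,b)_7: α=2, u≡5; β=1, v≡4 (mod 7); (5|7)=-1, (4|7)=+1; sign (−1)^0·-1^1·+1^2 = -1.
(a,b)_23: α=1, u≡15; β=1, v≡7 (mod 23); (15|23)=-1, (7|23)=-1; sign (−1)^1·-1^1·-1^1 = -1.
(a,b)_17: α=4, u≡1; β=0, v≡11 (mod 17); (1|17)=+1, (11|17)=-1; sign (−1)^0·+1^0·-1^4 = +1.
(a,b)_5: α=-1, u≡3; β=0, v≡4 (mod 5); (3|5)=-1, (4|5)=+1; sign (−1)^0·-1^0·+1^-1 = +1.
(a,b)_29: α=-1, u≡15; β=0, v≡10 (mod 29); (15|29)=-1, (10|29)=-1; sign (−1)^0·-1^0·-1^-1 = -1.
(a,b)_2: α=2, β=-4; u≡1, v≡7 (mod 8); ε(u)ε(v)=0·1, αω(v)=2·0, βω(u)=-4·0; sum ≡ 0  ⇒  +1.
(a,b)_3: α=-3, u≡2; β=1, v≡2 (mod 3); (2|3)=-1, (2|3)=-1; sign (−1)^1·-1^1·-1^-3 = -1.
(a,b)_13: α=1, u≡6; β=1, v≡5 (mod 13); (6|13)=-1, (5|13)=-1; sign (−1)^0·-1^1·-1^1 = +1.
Ram(130065, 6279) = {3, 7, 23, 29}; no ℚ_3-point on the conic.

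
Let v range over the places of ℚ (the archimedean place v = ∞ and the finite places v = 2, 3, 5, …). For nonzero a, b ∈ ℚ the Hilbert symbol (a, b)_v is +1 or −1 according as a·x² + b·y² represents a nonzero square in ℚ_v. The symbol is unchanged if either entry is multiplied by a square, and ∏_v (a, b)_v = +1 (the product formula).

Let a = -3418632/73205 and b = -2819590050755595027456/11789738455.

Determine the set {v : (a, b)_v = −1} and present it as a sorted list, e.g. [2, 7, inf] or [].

[3, 5, 7, 13, 19, inf]

Mod squares: a ≡ -9690, b ≡ -255255. Check v ∈ {∞, 2, 3, 5, 7, 11, 13, 17, 19}.
v=5: a=5^-1·(≡3), b=5^-1·(≡4) mod 5; (3|5)=-1, (4|5)=+1; (−1)^{-1·-1·2}·(-1)^-1·(+1)^-1 = -1.
v=11: a=11^-4·(≡5), b=11^-9·(≡3) mod 11; (5|11)=+1, (3|11)=+1; (−1)^{-4·-9·5}·(+1)^-9·(+1)^-4 = +1.
v=2: v_2(a)=3, v_2(b)=10; units ≡ 3, 1 (mod 8); ε·ε+αω+βω = 1·0+3·0+10·1 ≡ 0  ⇒  (a,b)_2 = +1.
v=13: a=13^0·(≡2), b=13^1·(≡2) mod 13; (2|13)=-1, (2|13)=-1; (−1)^{0·1·6}·(-1)^1·(-1)^0 = -1.
v=19: a=19^1·(≡18), b=19^4·(≡13) mod 19; (18|19)=-1, (13|19)=-1; (−1)^{1·4·9}·(-1)^4·(-1)^1 = -1.
v=3: a=3^3·(≡1), b=3^9·(≡1) mod 3; (1|3)=+1, (1|3)=+1; (−1)^{3·9·1}·(+1)^9·(+1)^3 = -1.
v=∞: -9690 < 0 and -255255 < 0  ⇒  (a,b)_∞ = -1.
v=7: a=7^2·(≡6), b=7^5·(≡5) mod 7; (6|7)=-1, (5|7)=-1; (−1)^{2·5·3}·(-1)^5·(-1)^2 = -1.
v=17: a=17^1·(≡16), b=17^3·(≡4) mod 17; (16|17)=+1, (4|17)=+1; (−1)^{1·3·8}·(+1)^3·(+1)^1 = +1.
Ram(-9690, -255255) = {3, 5, 7, 13, 19, ∞}; no ℚ_3-point on the conic.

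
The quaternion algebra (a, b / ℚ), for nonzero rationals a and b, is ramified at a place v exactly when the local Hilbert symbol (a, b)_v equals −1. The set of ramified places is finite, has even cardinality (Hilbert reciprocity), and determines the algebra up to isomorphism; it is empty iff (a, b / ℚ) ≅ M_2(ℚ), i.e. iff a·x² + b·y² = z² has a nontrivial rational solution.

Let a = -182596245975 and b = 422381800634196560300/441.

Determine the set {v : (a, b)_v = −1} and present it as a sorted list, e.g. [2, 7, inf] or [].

(a, b) ≡ (-811538871, 1763) mod (ℚ^×)²; places V = {2, 3, 5, 7, 11, 13, 29, 37, 41, 43, ∞}.
(a,b)_11: α=1, u≡10; β=4, v≡4 (mod 11); (10|11)=-1, (4|11)=+1; sign (−1)^0·-1^4·+1^1 = +1.
(a,b)_2: α=0, β=2; u≡1, v≡3 (mod 8); ε(u)ε(v)=0·1, αω(v)=0·1, βω(u)=2·0; sum ≡ 0  ⇒  +1.
(a,b)_41: α=1, u≡10; β=1, v≡40 (mod 41); (10|41)=+1, (40|41)=+1; sign (−1)^0·+1^1·+1^1 = +1.
(a,b)_29: α=1, u≡15; β=4, v≡6 (mod 29); (15|29)=-1, (6|29)=+1; sign (−1)^0·-1^4·+1^1 = +1.
(a,b)_37: α=1, u≡18; β=2, v≡17 (mod 37); (18|37)=-1, (17|37)=-1; sign (−1)^0·-1^2·-1^1 = -1.
(a,b)_43: α=1, u≡40; β=1, v≡40 (mod 43); (40|43)=+1, (40|43)=+1; sign (−1)^1·+1^1·+1^1 = -1.
(a,b)_13: α=1, u≡5; β=2, v≡8 (mod 13); (5|13)=-1, (8|13)=-1; sign (−1)^0·-1^2·-1^1 = -1.
(a,b)_3: α=3, u≡1; β=-2, v≡2 (mod 3); (1|3)=+1, (2|3)=-1; sign (−1)^0·+1^-2·-1^3 = -1.
(a,b)_∞: sgn(-811538871)=−, sgn(1763)=+, so +1.
(a,b)_5: α=2, u≡1; β=2, v≡2 (mod 5); (1|5)=+1, (2|5)=-1; sign (−1)^0·+1^2·-1^2 = +1.
(a,b)_7: α=0, u≡4; β=-2, v≡5 (mod 7); (4|7)=+1, (5|7)=-1; sign (−1)^0·+1^-2·-1^0 = +1.
(-811538871, 1763 / ℚ) ramifies at {3, 13, 37, 43}: a division algebra.

[3, 13, 37, 43]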